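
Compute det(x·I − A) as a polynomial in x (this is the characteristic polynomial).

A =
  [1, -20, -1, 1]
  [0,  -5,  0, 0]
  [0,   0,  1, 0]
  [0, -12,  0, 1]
x^4 + 2*x^3 - 12*x^2 + 14*x - 5

Expanding det(x·I − A) (e.g. by cofactor expansion or by noting that A is similar to its Jordan form J, which has the same characteristic polynomial as A) gives
  χ_A(x) = x^4 + 2*x^3 - 12*x^2 + 14*x - 5
which factors as (x - 1)^3*(x + 5). The eigenvalues (with algebraic multiplicities) are λ = -5 with multiplicity 1, λ = 1 with multiplicity 3.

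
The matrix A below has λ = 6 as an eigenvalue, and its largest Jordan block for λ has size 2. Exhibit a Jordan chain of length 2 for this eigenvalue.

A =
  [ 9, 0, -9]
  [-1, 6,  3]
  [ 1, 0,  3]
A Jordan chain for λ = 6 of length 2:
v_1 = (3, -1, 1)ᵀ
v_2 = (1, 0, 0)ᵀ

Let N = A − (6)·I. We want v_2 with N^2 v_2 = 0 but N^1 v_2 ≠ 0; then v_{j-1} := N · v_j for j = 2, …, 2.

Pick v_2 = (1, 0, 0)ᵀ.
Then v_1 = N · v_2 = (3, -1, 1)ᵀ.

Sanity check: (A − (6)·I) v_1 = (0, 0, 0)ᵀ = 0. ✓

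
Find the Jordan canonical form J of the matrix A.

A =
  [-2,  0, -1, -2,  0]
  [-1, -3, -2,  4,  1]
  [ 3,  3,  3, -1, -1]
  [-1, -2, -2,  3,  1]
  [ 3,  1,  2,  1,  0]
J_2(-1) ⊕ J_3(1)

The characteristic polynomial is
  det(x·I − A) = x^5 - x^4 - 2*x^3 + 2*x^2 + x - 1 = (x - 1)^3*(x + 1)^2

Eigenvalues and multiplicities (the geometric multiplicity of λ is n − rank(A − λI), which equals the number of Jordan blocks for λ):
  λ = -1: algebraic multiplicity = 2, geometric multiplicity = 1
  λ = 1: algebraic multiplicity = 3, geometric multiplicity = 1

Determining the block sizes for each eigenvalue:
  λ = -1: one block (gm = 1), so the single block has size am = 2 → block sizes [2]
  λ = 1: one block (gm = 1), so the single block has size am = 3 → block sizes [3]

Assembling the blocks gives a Jordan form
J =
  [-1,  1, 0, 0, 0]
  [ 0, -1, 0, 0, 0]
  [ 0,  0, 1, 1, 0]
  [ 0,  0, 0, 1, 1]
  [ 0,  0, 0, 0, 1]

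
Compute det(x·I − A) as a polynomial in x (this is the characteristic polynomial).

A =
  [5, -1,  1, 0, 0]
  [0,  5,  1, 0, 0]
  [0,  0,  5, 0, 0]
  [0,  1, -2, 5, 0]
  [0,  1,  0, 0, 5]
x^5 - 25*x^4 + 250*x^3 - 1250*x^2 + 3125*x - 3125

Expanding det(x·I − A) (e.g. by cofactor expansion or by noting that A is similar to its Jordan form J, which has the same characteristic polynomial as A) gives
  χ_A(x) = x^5 - 25*x^4 + 250*x^3 - 1250*x^2 + 3125*x - 3125
which factors as (x - 5)^5. The eigenvalues (with algebraic multiplicities) are λ = 5 with multiplicity 5.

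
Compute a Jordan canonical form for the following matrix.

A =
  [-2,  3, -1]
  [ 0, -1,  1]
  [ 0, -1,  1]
J_1(-2) ⊕ J_2(0)

The characteristic polynomial is
  det(x·I − A) = x^3 + 2*x^2 = x^2*(x + 2)

Eigenvalues and multiplicities (the geometric multiplicity of λ is n − rank(A − λI), which equals the number of Jordan blocks for λ):
  λ = -2: algebraic multiplicity = 1, geometric multiplicity = 1
  λ = 0: algebraic multiplicity = 2, geometric multiplicity = 1

Determining the block sizes for each eigenvalue:
  λ = -2: one block (gm = 1), so the single block has size am = 1 → block sizes [1]
  λ = 0: one block (gm = 1), so the single block has size am = 2 → block sizes [2]

Assembling the blocks gives a Jordan form
J =
  [-2, 0, 0]
  [ 0, 0, 1]
  [ 0, 0, 0]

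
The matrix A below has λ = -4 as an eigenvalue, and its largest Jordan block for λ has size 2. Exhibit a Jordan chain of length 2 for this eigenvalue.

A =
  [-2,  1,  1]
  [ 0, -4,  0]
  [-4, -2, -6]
A Jordan chain for λ = -4 of length 2:
v_1 = (2, 0, -4)ᵀ
v_2 = (1, 0, 0)ᵀ

Let N = A − (-4)·I. We want v_2 with N^2 v_2 = 0 but N^1 v_2 ≠ 0; then v_{j-1} := N · v_j for j = 2, …, 2.

Pick v_2 = (1, 0, 0)ᵀ.
Then v_1 = N · v_2 = (2, 0, -4)ᵀ.

Sanity check: (A − (-4)·I) v_1 = (0, 0, 0)ᵀ = 0. ✓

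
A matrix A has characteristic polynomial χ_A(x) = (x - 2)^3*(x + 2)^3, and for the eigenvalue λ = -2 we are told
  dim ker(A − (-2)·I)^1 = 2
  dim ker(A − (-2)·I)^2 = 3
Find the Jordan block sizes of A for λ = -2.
Block sizes for λ = -2: [2, 1]

From the dimensions of kernels of powers, the number of Jordan blocks of size at least j is d_j − d_{j−1} where d_j = dim ker(N^j) (with d_0 = 0). Computing the differences gives [2, 1].
The number of blocks of size exactly k is (#blocks of size ≥ k) − (#blocks of size ≥ k + 1), so the partition is: 1 block(s) of size 1, 1 block(s) of size 2.
In nonincreasing order the block sizes are [2, 1].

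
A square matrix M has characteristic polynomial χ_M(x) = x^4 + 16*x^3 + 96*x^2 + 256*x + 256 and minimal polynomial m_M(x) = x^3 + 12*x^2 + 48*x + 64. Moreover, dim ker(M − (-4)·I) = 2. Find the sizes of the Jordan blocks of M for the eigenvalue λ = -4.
Block sizes for λ = -4: [3, 1]

Step 1 — from the characteristic polynomial, algebraic multiplicity of λ = -4 is 4. From dim ker(M − (-4)·I) = 2, there are exactly 2 Jordan blocks for λ = -4.
Step 2 — from the minimal polynomial, the factor (x + 4)^3 tells us the largest block for λ = -4 has size 3.
Step 3 — with total size 4, 2 blocks, and largest block 3, the block sizes (in nonincreasing order) are [3, 1].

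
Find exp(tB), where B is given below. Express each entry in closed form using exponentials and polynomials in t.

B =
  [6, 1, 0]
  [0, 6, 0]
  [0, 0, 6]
e^{tB} =
  [exp(6*t), t*exp(6*t), 0]
  [0, exp(6*t), 0]
  [0, 0, exp(6*t)]

Strategy: write B = P · J · P⁻¹ where J is a Jordan canonical form, so e^{tB} = P · e^{tJ} · P⁻¹, and e^{tJ} can be computed block-by-block.

B has Jordan form
J =
  [6, 1, 0]
  [0, 6, 0]
  [0, 0, 6]
(up to reordering of blocks).

Per-block formulas:
  For a 2×2 Jordan block J_2(6): exp(t · J_2(6)) = e^(6t)·(I + t·N), where N is the 2×2 nilpotent shift.
  For a 1×1 block at λ = 6: exp(t · [6]) = [e^(6t)].

After assembling e^{tJ} and conjugating by P, we get:

e^{tB} =
  [exp(6*t), t*exp(6*t), 0]
  [0, exp(6*t), 0]
  [0, 0, exp(6*t)]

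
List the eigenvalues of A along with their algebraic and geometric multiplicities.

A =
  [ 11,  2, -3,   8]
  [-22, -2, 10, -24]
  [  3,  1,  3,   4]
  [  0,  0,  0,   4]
λ = 4: alg = 4, geom = 2

Step 1 — factor the characteristic polynomial to read off the algebraic multiplicities:
  χ_A(x) = (x - 4)^4

Step 2 — compute geometric multiplicities via the rank-nullity identity g(λ) = n − rank(A − λI):
  rank(A − (4)·I) = 2, so dim ker(A − (4)·I) = n − 2 = 2

Summary:
  λ = 4: algebraic multiplicity = 4, geometric multiplicity = 2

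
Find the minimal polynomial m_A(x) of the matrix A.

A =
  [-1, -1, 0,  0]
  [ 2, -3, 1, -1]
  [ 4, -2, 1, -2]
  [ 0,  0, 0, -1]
x^3 + 3*x^2 + 3*x + 1

The characteristic polynomial is χ_A(x) = (x + 1)^4, so the eigenvalues are known. The minimal polynomial is
  m_A(x) = Π_λ (x − λ)^{k_λ}
where k_λ is the size of the *largest* Jordan block for λ (equivalently, the smallest k with (A − λI)^k v = 0 for every generalised eigenvector v of λ).

  λ = -1: largest Jordan block has size 3, contributing (x + 1)^3

So m_A(x) = (x + 1)^3 = x^3 + 3*x^2 + 3*x + 1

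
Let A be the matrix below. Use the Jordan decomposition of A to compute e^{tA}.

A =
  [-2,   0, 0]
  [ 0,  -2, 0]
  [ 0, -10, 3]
e^{tA} =
  [exp(-2*t), 0, 0]
  [0, exp(-2*t), 0]
  [0, -2*exp(3*t) + 2*exp(-2*t), exp(3*t)]

Strategy: write A = P · J · P⁻¹ where J is a Jordan canonical form, so e^{tA} = P · e^{tJ} · P⁻¹, and e^{tJ} can be computed block-by-block.

A has Jordan form
J =
  [-2,  0, 0]
  [ 0, -2, 0]
  [ 0,  0, 3]
(up to reordering of blocks).

Per-block formulas:
  For a 1×1 block at λ = -2: exp(t · [-2]) = [e^(-2t)].
  For a 1×1 block at λ = 3: exp(t · [3]) = [e^(3t)].

After assembling e^{tJ} and conjugating by P, we get:

e^{tA} =
  [exp(-2*t), 0, 0]
  [0, exp(-2*t), 0]
  [0, -2*exp(3*t) + 2*exp(-2*t), exp(3*t)]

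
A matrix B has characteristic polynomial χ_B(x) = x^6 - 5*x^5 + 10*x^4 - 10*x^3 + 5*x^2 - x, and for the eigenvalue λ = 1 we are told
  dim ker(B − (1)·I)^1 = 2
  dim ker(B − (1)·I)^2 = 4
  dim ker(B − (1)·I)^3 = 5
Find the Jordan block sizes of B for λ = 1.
Block sizes for λ = 1: [3, 2]

From the dimensions of kernels of powers, the number of Jordan blocks of size at least j is d_j − d_{j−1} where d_j = dim ker(N^j) (with d_0 = 0). Computing the differences gives [2, 2, 1].
The number of blocks of size exactly k is (#blocks of size ≥ k) − (#blocks of size ≥ k + 1), so the partition is: 1 block(s) of size 2, 1 block(s) of size 3.
In nonincreasing order the block sizes are [3, 2].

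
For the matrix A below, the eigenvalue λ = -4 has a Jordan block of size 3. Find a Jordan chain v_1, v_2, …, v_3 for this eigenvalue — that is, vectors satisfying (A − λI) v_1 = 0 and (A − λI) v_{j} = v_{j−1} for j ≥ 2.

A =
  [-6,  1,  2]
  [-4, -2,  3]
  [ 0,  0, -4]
A Jordan chain for λ = -4 of length 3:
v_1 = (-1, -2, 0)ᵀ
v_2 = (2, 3, 0)ᵀ
v_3 = (0, 0, 1)ᵀ

Let N = A − (-4)·I. We want v_3 with N^3 v_3 = 0 but N^2 v_3 ≠ 0; then v_{j-1} := N · v_j for j = 3, …, 2.

Pick v_3 = (0, 0, 1)ᵀ.
Then v_2 = N · v_3 = (2, 3, 0)ᵀ.
Then v_1 = N · v_2 = (-1, -2, 0)ᵀ.

Sanity check: (A − (-4)·I) v_1 = (0, 0, 0)ᵀ = 0. ✓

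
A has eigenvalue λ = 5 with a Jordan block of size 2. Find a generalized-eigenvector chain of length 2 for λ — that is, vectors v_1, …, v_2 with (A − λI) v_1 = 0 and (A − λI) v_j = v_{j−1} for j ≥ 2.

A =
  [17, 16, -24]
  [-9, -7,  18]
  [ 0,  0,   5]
A Jordan chain for λ = 5 of length 2:
v_1 = (12, -9, 0)ᵀ
v_2 = (1, 0, 0)ᵀ

Let N = A − (5)·I. We want v_2 with N^2 v_2 = 0 but N^1 v_2 ≠ 0; then v_{j-1} := N · v_j for j = 2, …, 2.

Pick v_2 = (1, 0, 0)ᵀ.
Then v_1 = N · v_2 = (12, -9, 0)ᵀ.

Sanity check: (A − (5)·I) v_1 = (0, 0, 0)ᵀ = 0. ✓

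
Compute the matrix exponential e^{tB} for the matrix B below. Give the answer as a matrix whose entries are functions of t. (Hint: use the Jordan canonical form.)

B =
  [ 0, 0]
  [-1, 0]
e^{tB} =
  [1, 0]
  [-t, 1]

Strategy: write B = P · J · P⁻¹ where J is a Jordan canonical form, so e^{tB} = P · e^{tJ} · P⁻¹, and e^{tJ} can be computed block-by-block.

B has Jordan form
J =
  [0, 1]
  [0, 0]
(up to reordering of blocks).

Per-block formulas:
  For a 2×2 Jordan block J_2(0): exp(t · J_2(0)) = e^(0t)·(I + t·N), where N is the 2×2 nilpotent shift.

After assembling e^{tJ} and conjugating by P, we get:

e^{tB} =
  [1, 0]
  [-t, 1]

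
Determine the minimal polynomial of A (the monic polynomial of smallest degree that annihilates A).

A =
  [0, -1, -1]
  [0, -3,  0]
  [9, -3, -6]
x^2 + 6*x + 9

The characteristic polynomial is χ_A(x) = (x + 3)^3, so the eigenvalues are known. The minimal polynomial is
  m_A(x) = Π_λ (x − λ)^{k_λ}
where k_λ is the size of the *largest* Jordan block for λ (equivalently, the smallest k with (A − λI)^k v = 0 for every generalised eigenvector v of λ).

  λ = -3: largest Jordan block has size 2, contributing (x + 3)^2

So m_A(x) = (x + 3)^2 = x^2 + 6*x + 9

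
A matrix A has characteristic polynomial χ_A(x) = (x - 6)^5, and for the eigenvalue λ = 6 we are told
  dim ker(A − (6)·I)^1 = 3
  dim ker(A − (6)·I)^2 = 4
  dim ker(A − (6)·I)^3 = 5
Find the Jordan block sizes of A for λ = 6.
Block sizes for λ = 6: [3, 1, 1]

From the dimensions of kernels of powers, the number of Jordan blocks of size at least j is d_j − d_{j−1} where d_j = dim ker(N^j) (with d_0 = 0). Computing the differences gives [3, 1, 1].
The number of blocks of size exactly k is (#blocks of size ≥ k) − (#blocks of size ≥ k + 1), so the partition is: 2 block(s) of size 1, 1 block(s) of size 3.
In nonincreasing order the block sizes are [3, 1, 1].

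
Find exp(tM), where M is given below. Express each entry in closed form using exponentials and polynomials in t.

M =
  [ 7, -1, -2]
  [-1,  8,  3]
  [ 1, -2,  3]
e^{tM} =
  [t*exp(6*t) + exp(6*t), t^2*exp(6*t)/2 - t*exp(6*t), t^2*exp(6*t)/2 - 2*t*exp(6*t)]
  [-t*exp(6*t), -t^2*exp(6*t)/2 + 2*t*exp(6*t) + exp(6*t), -t^2*exp(6*t)/2 + 3*t*exp(6*t)]
  [t*exp(6*t), t^2*exp(6*t)/2 - 2*t*exp(6*t), t^2*exp(6*t)/2 - 3*t*exp(6*t) + exp(6*t)]

Strategy: write M = P · J · P⁻¹ where J is a Jordan canonical form, so e^{tM} = P · e^{tJ} · P⁻¹, and e^{tJ} can be computed block-by-block.

M has Jordan form
J =
  [6, 1, 0]
  [0, 6, 1]
  [0, 0, 6]
(up to reordering of blocks).

Per-block formulas:
  For a 3×3 Jordan block J_3(6): exp(t · J_3(6)) = e^(6t)·(I + t·N + (t^2/2)·N^2), where N is the 3×3 nilpotent shift.

After assembling e^{tJ} and conjugating by P, we get:

e^{tM} =
  [t*exp(6*t) + exp(6*t), t^2*exp(6*t)/2 - t*exp(6*t), t^2*exp(6*t)/2 - 2*t*exp(6*t)]
  [-t*exp(6*t), -t^2*exp(6*t)/2 + 2*t*exp(6*t) + exp(6*t), -t^2*exp(6*t)/2 + 3*t*exp(6*t)]
  [t*exp(6*t), t^2*exp(6*t)/2 - 2*t*exp(6*t), t^2*exp(6*t)/2 - 3*t*exp(6*t) + exp(6*t)]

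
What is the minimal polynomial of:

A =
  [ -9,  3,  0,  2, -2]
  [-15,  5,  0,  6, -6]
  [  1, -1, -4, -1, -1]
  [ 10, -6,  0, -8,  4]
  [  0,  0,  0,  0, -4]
x^2 + 8*x + 16

The characteristic polynomial is χ_A(x) = (x + 4)^5, so the eigenvalues are known. The minimal polynomial is
  m_A(x) = Π_λ (x − λ)^{k_λ}
where k_λ is the size of the *largest* Jordan block for λ (equivalently, the smallest k with (A − λI)^k v = 0 for every generalised eigenvector v of λ).

  λ = -4: largest Jordan block has size 2, contributing (x + 4)^2

So m_A(x) = (x + 4)^2 = x^2 + 8*x + 16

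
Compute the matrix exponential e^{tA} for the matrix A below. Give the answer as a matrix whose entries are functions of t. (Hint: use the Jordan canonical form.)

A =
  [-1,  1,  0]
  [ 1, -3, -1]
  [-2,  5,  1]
e^{tA} =
  [t^2*exp(-t)/2 + exp(-t), -t^2*exp(-t) + t*exp(-t), -t^2*exp(-t)/2]
  [t*exp(-t), -2*t*exp(-t) + exp(-t), -t*exp(-t)]
  [t^2*exp(-t)/2 - 2*t*exp(-t), -t^2*exp(-t) + 5*t*exp(-t), -t^2*exp(-t)/2 + 2*t*exp(-t) + exp(-t)]

Strategy: write A = P · J · P⁻¹ where J is a Jordan canonical form, so e^{tA} = P · e^{tJ} · P⁻¹, and e^{tJ} can be computed block-by-block.

A has Jordan form
J =
  [-1,  1,  0]
  [ 0, -1,  1]
  [ 0,  0, -1]
(up to reordering of blocks).

Per-block formulas:
  For a 3×3 Jordan block J_3(-1): exp(t · J_3(-1)) = e^(-1t)·(I + t·N + (t^2/2)·N^2), where N is the 3×3 nilpotent shift.

After assembling e^{tJ} and conjugating by P, we get:

e^{tA} =
  [t^2*exp(-t)/2 + exp(-t), -t^2*exp(-t) + t*exp(-t), -t^2*exp(-t)/2]
  [t*exp(-t), -2*t*exp(-t) + exp(-t), -t*exp(-t)]
  [t^2*exp(-t)/2 - 2*t*exp(-t), -t^2*exp(-t) + 5*t*exp(-t), -t^2*exp(-t)/2 + 2*t*exp(-t) + exp(-t)]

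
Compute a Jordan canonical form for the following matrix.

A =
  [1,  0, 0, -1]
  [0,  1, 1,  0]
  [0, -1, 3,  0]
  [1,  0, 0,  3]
J_2(2) ⊕ J_2(2)

The characteristic polynomial is
  det(x·I − A) = x^4 - 8*x^3 + 24*x^2 - 32*x + 16 = (x - 2)^4

Eigenvalues and multiplicities (the geometric multiplicity of λ is n − rank(A − λI), which equals the number of Jordan blocks for λ):
  λ = 2: algebraic multiplicity = 4, geometric multiplicity = 2

Determining the block sizes for each eigenvalue:
  λ = 2: with am = 4 and gm = 2, the partition is not yet determined (e.g. several partitions of 4 into 2 parts exist). Let N = A − (2)·I. Computing rank(N^1) = 2, rank(N^2) = 0; the number of blocks of size ≥ j is rank(N^{j−1}) − rank(N^j), giving [2, 2]. So we have 2 block(s) of size 2 → block sizes [2, 2]

Assembling the blocks gives a Jordan form
J =
  [2, 1, 0, 0]
  [0, 2, 0, 0]
  [0, 0, 2, 1]
  [0, 0, 0, 2]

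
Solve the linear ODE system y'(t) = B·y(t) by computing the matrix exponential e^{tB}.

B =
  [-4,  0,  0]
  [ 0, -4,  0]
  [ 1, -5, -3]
e^{tB} =
  [exp(-4*t), 0, 0]
  [0, exp(-4*t), 0]
  [exp(-3*t) - exp(-4*t), -5*exp(-3*t) + 5*exp(-4*t), exp(-3*t)]

Strategy: write B = P · J · P⁻¹ where J is a Jordan canonical form, so e^{tB} = P · e^{tJ} · P⁻¹, and e^{tJ} can be computed block-by-block.

B has Jordan form
J =
  [-4,  0,  0]
  [ 0, -4,  0]
  [ 0,  0, -3]
(up to reordering of blocks).

Per-block formulas:
  For a 1×1 block at λ = -3: exp(t · [-3]) = [e^(-3t)].
  For a 1×1 block at λ = -4: exp(t · [-4]) = [e^(-4t)].

After assembling e^{tJ} and conjugating by P, we get:

e^{tB} =
  [exp(-4*t), 0, 0]
  [0, exp(-4*t), 0]
  [exp(-3*t) - exp(-4*t), -5*exp(-3*t) + 5*exp(-4*t), exp(-3*t)]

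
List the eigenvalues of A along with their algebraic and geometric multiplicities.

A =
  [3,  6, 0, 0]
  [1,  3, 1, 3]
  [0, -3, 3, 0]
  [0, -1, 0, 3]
λ = 3: alg = 4, geom = 2

Step 1 — factor the characteristic polynomial to read off the algebraic multiplicities:
  χ_A(x) = (x - 3)^4

Step 2 — compute geometric multiplicities via the rank-nullity identity g(λ) = n − rank(A − λI):
  rank(A − (3)·I) = 2, so dim ker(A − (3)·I) = n − 2 = 2

Summary:
  λ = 3: algebraic multiplicity = 4, geometric multiplicity = 2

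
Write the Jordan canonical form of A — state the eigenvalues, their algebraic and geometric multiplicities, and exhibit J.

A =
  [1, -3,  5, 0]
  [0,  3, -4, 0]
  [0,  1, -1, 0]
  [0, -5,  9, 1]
J_3(1) ⊕ J_1(1)

The characteristic polynomial is
  det(x·I − A) = x^4 - 4*x^3 + 6*x^2 - 4*x + 1 = (x - 1)^4

Eigenvalues and multiplicities (the geometric multiplicity of λ is n − rank(A − λI), which equals the number of Jordan blocks for λ):
  λ = 1: algebraic multiplicity = 4, geometric multiplicity = 2

Determining the block sizes for each eigenvalue:
  λ = 1: with am = 4 and gm = 2, the partition is not yet determined (e.g. several partitions of 4 into 2 parts exist). Let N = A − (1)·I. Computing rank(N^1) = 2, rank(N^2) = 1, rank(N^3) = 0; the number of blocks of size ≥ j is rank(N^{j−1}) − rank(N^j), giving [2, 1, 1]. So we have 1 block(s) of size 3, 1 block(s) of size 1 → block sizes [3, 1]

Assembling the blocks gives a Jordan form
J =
  [1, 1, 0, 0]
  [0, 1, 1, 0]
  [0, 0, 1, 0]
  [0, 0, 0, 1]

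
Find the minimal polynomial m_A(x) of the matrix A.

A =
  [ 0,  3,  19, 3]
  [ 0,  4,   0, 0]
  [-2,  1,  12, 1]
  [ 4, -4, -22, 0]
x^3 - 12*x^2 + 48*x - 64

The characteristic polynomial is χ_A(x) = (x - 4)^4, so the eigenvalues are known. The minimal polynomial is
  m_A(x) = Π_λ (x − λ)^{k_λ}
where k_λ is the size of the *largest* Jordan block for λ (equivalently, the smallest k with (A − λI)^k v = 0 for every generalised eigenvector v of λ).

  λ = 4: largest Jordan block has size 3, contributing (x − 4)^3

So m_A(x) = (x - 4)^3 = x^3 - 12*x^2 + 48*x - 64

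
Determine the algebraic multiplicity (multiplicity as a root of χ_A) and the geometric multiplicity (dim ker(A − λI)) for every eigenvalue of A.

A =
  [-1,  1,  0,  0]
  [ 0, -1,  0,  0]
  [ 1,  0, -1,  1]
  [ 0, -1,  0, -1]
λ = -1: alg = 4, geom = 2

Step 1 — factor the characteristic polynomial to read off the algebraic multiplicities:
  χ_A(x) = (x + 1)^4

Step 2 — compute geometric multiplicities via the rank-nullity identity g(λ) = n − rank(A − λI):
  rank(A − (-1)·I) = 2, so dim ker(A − (-1)·I) = n − 2 = 2

Summary:
  λ = -1: algebraic multiplicity = 4, geometric multiplicity = 2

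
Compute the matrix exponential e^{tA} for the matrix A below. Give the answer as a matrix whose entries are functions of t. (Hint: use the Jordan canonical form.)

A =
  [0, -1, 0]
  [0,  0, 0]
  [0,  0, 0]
e^{tA} =
  [1, -t, 0]
  [0, 1, 0]
  [0, 0, 1]

Strategy: write A = P · J · P⁻¹ where J is a Jordan canonical form, so e^{tA} = P · e^{tJ} · P⁻¹, and e^{tJ} can be computed block-by-block.

A has Jordan form
J =
  [0, 1, 0]
  [0, 0, 0]
  [0, 0, 0]
(up to reordering of blocks).

Per-block formulas:
  For a 2×2 Jordan block J_2(0): exp(t · J_2(0)) = e^(0t)·(I + t·N), where N is the 2×2 nilpotent shift.
  For a 1×1 block at λ = 0: exp(t · [0]) = [e^(0t)].

After assembling e^{tJ} and conjugating by P, we get:

e^{tA} =
  [1, -t, 0]
  [0, 1, 0]
  [0, 0, 1]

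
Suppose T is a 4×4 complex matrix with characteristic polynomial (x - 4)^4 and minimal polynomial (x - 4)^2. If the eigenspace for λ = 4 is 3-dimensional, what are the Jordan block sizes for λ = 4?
Block sizes for λ = 4: [2, 1, 1]

Step 1 — from the characteristic polynomial, algebraic multiplicity of λ = 4 is 4. From dim ker(T − (4)·I) = 3, there are exactly 3 Jordan blocks for λ = 4.
Step 2 — from the minimal polynomial, the factor (x − 4)^2 tells us the largest block for λ = 4 has size 2.
Step 3 — with total size 4, 3 blocks, and largest block 2, the block sizes (in nonincreasing order) are [2, 1, 1].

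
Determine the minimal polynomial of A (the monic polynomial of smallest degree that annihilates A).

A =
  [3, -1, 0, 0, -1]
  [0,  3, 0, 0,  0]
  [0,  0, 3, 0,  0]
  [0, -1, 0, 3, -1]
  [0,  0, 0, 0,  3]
x^2 - 6*x + 9

The characteristic polynomial is χ_A(x) = (x - 3)^5, so the eigenvalues are known. The minimal polynomial is
  m_A(x) = Π_λ (x − λ)^{k_λ}
where k_λ is the size of the *largest* Jordan block for λ (equivalently, the smallest k with (A − λI)^k v = 0 for every generalised eigenvector v of λ).

  λ = 3: largest Jordan block has size 2, contributing (x − 3)^2

So m_A(x) = (x - 3)^2 = x^2 - 6*x + 9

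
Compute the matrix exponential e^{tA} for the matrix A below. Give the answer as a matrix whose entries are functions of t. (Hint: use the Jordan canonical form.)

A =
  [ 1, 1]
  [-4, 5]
e^{tA} =
  [-2*t*exp(3*t) + exp(3*t), t*exp(3*t)]
  [-4*t*exp(3*t), 2*t*exp(3*t) + exp(3*t)]

Strategy: write A = P · J · P⁻¹ where J is a Jordan canonical form, so e^{tA} = P · e^{tJ} · P⁻¹, and e^{tJ} can be computed block-by-block.

A has Jordan form
J =
  [3, 1]
  [0, 3]
(up to reordering of blocks).

Per-block formulas:
  For a 2×2 Jordan block J_2(3): exp(t · J_2(3)) = e^(3t)·(I + t·N), where N is the 2×2 nilpotent shift.

After assembling e^{tJ} and conjugating by P, we get:

e^{tA} =
  [-2*t*exp(3*t) + exp(3*t), t*exp(3*t)]
  [-4*t*exp(3*t), 2*t*exp(3*t) + exp(3*t)]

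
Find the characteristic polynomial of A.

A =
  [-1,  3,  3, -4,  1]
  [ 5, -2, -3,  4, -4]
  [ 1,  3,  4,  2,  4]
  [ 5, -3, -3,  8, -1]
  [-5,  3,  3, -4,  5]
x^5 - 14*x^4 + 73*x^3 - 172*x^2 + 176*x - 64

Expanding det(x·I − A) (e.g. by cofactor expansion or by noting that A is similar to its Jordan form J, which has the same characteristic polynomial as A) gives
  χ_A(x) = x^5 - 14*x^4 + 73*x^3 - 172*x^2 + 176*x - 64
which factors as (x - 4)^3*(x - 1)^2. The eigenvalues (with algebraic multiplicities) are λ = 1 with multiplicity 2, λ = 4 with multiplicity 3.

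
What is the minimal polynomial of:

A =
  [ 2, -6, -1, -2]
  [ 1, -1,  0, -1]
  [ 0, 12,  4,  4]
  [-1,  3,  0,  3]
x^3 - 6*x^2 + 12*x - 8

The characteristic polynomial is χ_A(x) = (x - 2)^4, so the eigenvalues are known. The minimal polynomial is
  m_A(x) = Π_λ (x − λ)^{k_λ}
where k_λ is the size of the *largest* Jordan block for λ (equivalently, the smallest k with (A − λI)^k v = 0 for every generalised eigenvector v of λ).

  λ = 2: largest Jordan block has size 3, contributing (x − 2)^3

So m_A(x) = (x - 2)^3 = x^3 - 6*x^2 + 12*x - 8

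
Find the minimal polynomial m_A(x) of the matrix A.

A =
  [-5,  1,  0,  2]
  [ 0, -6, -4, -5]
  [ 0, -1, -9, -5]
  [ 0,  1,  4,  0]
x^3 + 15*x^2 + 75*x + 125

The characteristic polynomial is χ_A(x) = (x + 5)^4, so the eigenvalues are known. The minimal polynomial is
  m_A(x) = Π_λ (x − λ)^{k_λ}
where k_λ is the size of the *largest* Jordan block for λ (equivalently, the smallest k with (A − λI)^k v = 0 for every generalised eigenvector v of λ).

  λ = -5: largest Jordan block has size 3, contributing (x + 5)^3

So m_A(x) = (x + 5)^3 = x^3 + 15*x^2 + 75*x + 125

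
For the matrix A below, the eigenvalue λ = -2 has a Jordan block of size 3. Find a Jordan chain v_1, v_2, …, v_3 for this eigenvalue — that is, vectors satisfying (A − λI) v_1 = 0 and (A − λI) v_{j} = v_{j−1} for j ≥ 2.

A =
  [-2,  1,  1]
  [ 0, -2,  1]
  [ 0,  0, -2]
A Jordan chain for λ = -2 of length 3:
v_1 = (1, 0, 0)ᵀ
v_2 = (1, 1, 0)ᵀ
v_3 = (0, 0, 1)ᵀ

Let N = A − (-2)·I. We want v_3 with N^3 v_3 = 0 but N^2 v_3 ≠ 0; then v_{j-1} := N · v_j for j = 3, …, 2.

Pick v_3 = (0, 0, 1)ᵀ.
Then v_2 = N · v_3 = (1, 1, 0)ᵀ.
Then v_1 = N · v_2 = (1, 0, 0)ᵀ.

Sanity check: (A − (-2)·I) v_1 = (0, 0, 0)ᵀ = 0. ✓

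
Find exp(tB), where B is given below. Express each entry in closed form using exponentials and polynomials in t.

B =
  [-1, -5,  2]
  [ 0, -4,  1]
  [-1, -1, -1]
e^{tB} =
  [-t^2*exp(-2*t)/2 + t*exp(-2*t) + exp(-2*t), 3*t^2*exp(-2*t)/2 - 5*t*exp(-2*t), -t^2*exp(-2*t)/2 + 2*t*exp(-2*t)]
  [-t^2*exp(-2*t)/2, 3*t^2*exp(-2*t)/2 - 2*t*exp(-2*t) + exp(-2*t), -t^2*exp(-2*t)/2 + t*exp(-2*t)]
  [-t^2*exp(-2*t) - t*exp(-2*t), 3*t^2*exp(-2*t) - t*exp(-2*t), -t^2*exp(-2*t) + t*exp(-2*t) + exp(-2*t)]

Strategy: write B = P · J · P⁻¹ where J is a Jordan canonical form, so e^{tB} = P · e^{tJ} · P⁻¹, and e^{tJ} can be computed block-by-block.

B has Jordan form
J =
  [-2,  1,  0]
  [ 0, -2,  1]
  [ 0,  0, -2]
(up to reordering of blocks).

Per-block formulas:
  For a 3×3 Jordan block J_3(-2): exp(t · J_3(-2)) = e^(-2t)·(I + t·N + (t^2/2)·N^2), where N is the 3×3 nilpotent shift.

After assembling e^{tJ} and conjugating by P, we get:

e^{tB} =
  [-t^2*exp(-2*t)/2 + t*exp(-2*t) + exp(-2*t), 3*t^2*exp(-2*t)/2 - 5*t*exp(-2*t), -t^2*exp(-2*t)/2 + 2*t*exp(-2*t)]
  [-t^2*exp(-2*t)/2, 3*t^2*exp(-2*t)/2 - 2*t*exp(-2*t) + exp(-2*t), -t^2*exp(-2*t)/2 + t*exp(-2*t)]
  [-t^2*exp(-2*t) - t*exp(-2*t), 3*t^2*exp(-2*t) - t*exp(-2*t), -t^2*exp(-2*t) + t*exp(-2*t) + exp(-2*t)]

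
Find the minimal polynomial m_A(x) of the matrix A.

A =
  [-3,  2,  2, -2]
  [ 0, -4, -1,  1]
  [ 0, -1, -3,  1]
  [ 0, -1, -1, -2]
x^3 + 9*x^2 + 27*x + 27

The characteristic polynomial is χ_A(x) = (x + 3)^4, so the eigenvalues are known. The minimal polynomial is
  m_A(x) = Π_λ (x − λ)^{k_λ}
where k_λ is the size of the *largest* Jordan block for λ (equivalently, the smallest k with (A − λI)^k v = 0 for every generalised eigenvector v of λ).

  λ = -3: largest Jordan block has size 3, contributing (x + 3)^3

So m_A(x) = (x + 3)^3 = x^3 + 9*x^2 + 27*x + 27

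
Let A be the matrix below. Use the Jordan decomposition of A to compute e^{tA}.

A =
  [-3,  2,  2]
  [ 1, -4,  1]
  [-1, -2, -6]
e^{tA} =
  [2*t*exp(-4*t) + exp(-5*t), 2*exp(-4*t) - 2*exp(-5*t), 2*t*exp(-4*t)]
  [t*exp(-4*t), exp(-4*t), t*exp(-4*t)]
  [-2*t*exp(-4*t) + exp(-4*t) - exp(-5*t), -2*exp(-4*t) + 2*exp(-5*t), -2*t*exp(-4*t) + exp(-4*t)]

Strategy: write A = P · J · P⁻¹ where J is a Jordan canonical form, so e^{tA} = P · e^{tJ} · P⁻¹, and e^{tJ} can be computed block-by-block.

A has Jordan form
J =
  [-5,  0,  0]
  [ 0, -4,  1]
  [ 0,  0, -4]
(up to reordering of blocks).

Per-block formulas:
  For a 1×1 block at λ = -5: exp(t · [-5]) = [e^(-5t)].
  For a 2×2 Jordan block J_2(-4): exp(t · J_2(-4)) = e^(-4t)·(I + t·N), where N is the 2×2 nilpotent shift.

After assembling e^{tJ} and conjugating by P, we get:

e^{tA} =
  [2*t*exp(-4*t) + exp(-5*t), 2*exp(-4*t) - 2*exp(-5*t), 2*t*exp(-4*t)]
  [t*exp(-4*t), exp(-4*t), t*exp(-4*t)]
  [-2*t*exp(-4*t) + exp(-4*t) - exp(-5*t), -2*exp(-4*t) + 2*exp(-5*t), -2*t*exp(-4*t) + exp(-4*t)]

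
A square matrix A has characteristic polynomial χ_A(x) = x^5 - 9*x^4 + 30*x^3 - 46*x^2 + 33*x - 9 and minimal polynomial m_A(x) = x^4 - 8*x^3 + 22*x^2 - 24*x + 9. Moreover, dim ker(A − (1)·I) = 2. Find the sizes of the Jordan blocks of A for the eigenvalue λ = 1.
Block sizes for λ = 1: [2, 1]

Step 1 — from the characteristic polynomial, algebraic multiplicity of λ = 1 is 3. From dim ker(A − (1)·I) = 2, there are exactly 2 Jordan blocks for λ = 1.
Step 2 — from the minimal polynomial, the factor (x − 1)^2 tells us the largest block for λ = 1 has size 2.
Step 3 — with total size 3, 2 blocks, and largest block 2, the block sizes (in nonincreasing order) are [2, 1].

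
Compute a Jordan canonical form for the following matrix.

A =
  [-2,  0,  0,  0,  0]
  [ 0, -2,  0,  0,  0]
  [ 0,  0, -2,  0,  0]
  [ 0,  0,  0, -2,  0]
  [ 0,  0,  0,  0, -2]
J_1(-2) ⊕ J_1(-2) ⊕ J_1(-2) ⊕ J_1(-2) ⊕ J_1(-2)

The characteristic polynomial is
  det(x·I − A) = x^5 + 10*x^4 + 40*x^3 + 80*x^2 + 80*x + 32 = (x + 2)^5

Eigenvalues and multiplicities (the geometric multiplicity of λ is n − rank(A − λI), which equals the number of Jordan blocks for λ):
  λ = -2: algebraic multiplicity = 5, geometric multiplicity = 5

Determining the block sizes for each eigenvalue:
  λ = -2: gm = am = 5, so every block has size 1 → block sizes [1, 1, 1, 1, 1]

Assembling the blocks gives a Jordan form
J =
  [-2,  0,  0,  0,  0]
  [ 0, -2,  0,  0,  0]
  [ 0,  0, -2,  0,  0]
  [ 0,  0,  0, -2,  0]
  [ 0,  0,  0,  0, -2]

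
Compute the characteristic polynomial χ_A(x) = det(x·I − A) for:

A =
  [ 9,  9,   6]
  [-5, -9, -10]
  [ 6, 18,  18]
x^3 - 18*x^2 + 108*x - 216

Expanding det(x·I − A) (e.g. by cofactor expansion or by noting that A is similar to its Jordan form J, which has the same characteristic polynomial as A) gives
  χ_A(x) = x^3 - 18*x^2 + 108*x - 216
which factors as (x - 6)^3. The eigenvalues (with algebraic multiplicities) are λ = 6 with multiplicity 3.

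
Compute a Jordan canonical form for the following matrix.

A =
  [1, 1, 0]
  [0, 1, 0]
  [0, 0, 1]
J_2(1) ⊕ J_1(1)

The characteristic polynomial is
  det(x·I − A) = x^3 - 3*x^2 + 3*x - 1 = (x - 1)^3

Eigenvalues and multiplicities (the geometric multiplicity of λ is n − rank(A − λI), which equals the number of Jordan blocks for λ):
  λ = 1: algebraic multiplicity = 3, geometric multiplicity = 2

Determining the block sizes for each eigenvalue:
  λ = 1: 2 blocks summing to 3 forces exactly one block of size 2 and the rest size 1 → block sizes [2, 1]

Assembling the blocks gives a Jordan form
J =
  [1, 1, 0]
  [0, 1, 0]
  [0, 0, 1]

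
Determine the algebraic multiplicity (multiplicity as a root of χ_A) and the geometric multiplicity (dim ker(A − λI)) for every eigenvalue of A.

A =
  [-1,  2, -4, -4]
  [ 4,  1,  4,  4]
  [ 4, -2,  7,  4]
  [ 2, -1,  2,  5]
λ = 3: alg = 4, geom = 3

Step 1 — factor the characteristic polynomial to read off the algebraic multiplicities:
  χ_A(x) = (x - 3)^4

Step 2 — compute geometric multiplicities via the rank-nullity identity g(λ) = n − rank(A − λI):
  rank(A − (3)·I) = 1, so dim ker(A − (3)·I) = n − 1 = 3

Summary:
  λ = 3: algebraic multiplicity = 4, geometric multiplicity = 3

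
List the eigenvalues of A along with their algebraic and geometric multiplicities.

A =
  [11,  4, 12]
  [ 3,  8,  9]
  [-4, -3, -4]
λ = 5: alg = 3, geom = 1

Step 1 — factor the characteristic polynomial to read off the algebraic multiplicities:
  χ_A(x) = (x - 5)^3

Step 2 — compute geometric multiplicities via the rank-nullity identity g(λ) = n − rank(A − λI):
  rank(A − (5)·I) = 2, so dim ker(A − (5)·I) = n − 2 = 1

Summary:
  λ = 5: algebraic multiplicity = 3, geometric multiplicity = 1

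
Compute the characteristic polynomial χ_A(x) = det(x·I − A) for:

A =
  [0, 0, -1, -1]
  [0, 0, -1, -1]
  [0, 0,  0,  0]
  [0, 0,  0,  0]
x^4

Expanding det(x·I − A) (e.g. by cofactor expansion or by noting that A is similar to its Jordan form J, which has the same characteristic polynomial as A) gives
  χ_A(x) = x^4
which factors as x^4. The eigenvalues (with algebraic multiplicities) are λ = 0 with multiplicity 4.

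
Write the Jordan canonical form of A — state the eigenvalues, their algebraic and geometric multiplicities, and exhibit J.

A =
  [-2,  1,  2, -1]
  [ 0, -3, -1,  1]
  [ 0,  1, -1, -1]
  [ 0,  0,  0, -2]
J_3(-2) ⊕ J_1(-2)

The characteristic polynomial is
  det(x·I − A) = x^4 + 8*x^3 + 24*x^2 + 32*x + 16 = (x + 2)^4

Eigenvalues and multiplicities (the geometric multiplicity of λ is n − rank(A − λI), which equals the number of Jordan blocks for λ):
  λ = -2: algebraic multiplicity = 4, geometric multiplicity = 2

Determining the block sizes for each eigenvalue:
  λ = -2: with am = 4 and gm = 2, the partition is not yet determined (e.g. several partitions of 4 into 2 parts exist). Let N = A − (-2)·I. Computing rank(N^1) = 2, rank(N^2) = 1, rank(N^3) = 0; the number of blocks of size ≥ j is rank(N^{j−1}) − rank(N^j), giving [2, 1, 1]. So we have 1 block(s) of size 3, 1 block(s) of size 1 → block sizes [3, 1]

Assembling the blocks gives a Jordan form
J =
  [-2,  1,  0,  0]
  [ 0, -2,  1,  0]
  [ 0,  0, -2,  0]
  [ 0,  0,  0, -2]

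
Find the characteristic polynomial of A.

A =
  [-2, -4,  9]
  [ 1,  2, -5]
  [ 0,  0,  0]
x^3

Expanding det(x·I − A) (e.g. by cofactor expansion or by noting that A is similar to its Jordan form J, which has the same characteristic polynomial as A) gives
  χ_A(x) = x^3
which factors as x^3. The eigenvalues (with algebraic multiplicities) are λ = 0 with multiplicity 3.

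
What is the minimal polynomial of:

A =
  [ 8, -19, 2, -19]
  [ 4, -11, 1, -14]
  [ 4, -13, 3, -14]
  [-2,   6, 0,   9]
x^4 - 9*x^3 + 30*x^2 - 44*x + 24

The characteristic polynomial is χ_A(x) = (x - 3)*(x - 2)^3, so the eigenvalues are known. The minimal polynomial is
  m_A(x) = Π_λ (x − λ)^{k_λ}
where k_λ is the size of the *largest* Jordan block for λ (equivalently, the smallest k with (A − λI)^k v = 0 for every generalised eigenvector v of λ).

  λ = 2: largest Jordan block has size 3, contributing (x − 2)^3
  λ = 3: largest Jordan block has size 1, contributing (x − 3)

So m_A(x) = (x - 3)*(x - 2)^3 = x^4 - 9*x^3 + 30*x^2 - 44*x + 24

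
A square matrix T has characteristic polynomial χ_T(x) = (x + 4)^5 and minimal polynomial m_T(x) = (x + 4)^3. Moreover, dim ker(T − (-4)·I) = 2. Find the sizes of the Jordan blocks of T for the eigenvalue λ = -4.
Block sizes for λ = -4: [3, 2]

Step 1 — from the characteristic polynomial, algebraic multiplicity of λ = -4 is 5. From dim ker(T − (-4)·I) = 2, there are exactly 2 Jordan blocks for λ = -4.
Step 2 — from the minimal polynomial, the factor (x + 4)^3 tells us the largest block for λ = -4 has size 3.
Step 3 — with total size 5, 2 blocks, and largest block 3, the block sizes (in nonincreasing order) are [3, 2].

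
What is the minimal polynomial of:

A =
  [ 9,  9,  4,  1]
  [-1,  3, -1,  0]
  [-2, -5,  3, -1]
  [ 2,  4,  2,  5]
x^3 - 15*x^2 + 75*x - 125

The characteristic polynomial is χ_A(x) = (x - 5)^4, so the eigenvalues are known. The minimal polynomial is
  m_A(x) = Π_λ (x − λ)^{k_λ}
where k_λ is the size of the *largest* Jordan block for λ (equivalently, the smallest k with (A − λI)^k v = 0 for every generalised eigenvector v of λ).

  λ = 5: largest Jordan block has size 3, contributing (x − 5)^3

So m_A(x) = (x - 5)^3 = x^3 - 15*x^2 + 75*x - 125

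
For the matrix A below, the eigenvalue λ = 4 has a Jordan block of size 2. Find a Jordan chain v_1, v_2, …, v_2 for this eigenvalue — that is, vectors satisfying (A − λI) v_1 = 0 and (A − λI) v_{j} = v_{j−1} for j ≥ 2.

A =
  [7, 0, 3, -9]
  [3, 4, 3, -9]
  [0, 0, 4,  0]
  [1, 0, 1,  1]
A Jordan chain for λ = 4 of length 2:
v_1 = (3, 3, 0, 1)ᵀ
v_2 = (1, 0, 0, 0)ᵀ

Let N = A − (4)·I. We want v_2 with N^2 v_2 = 0 but N^1 v_2 ≠ 0; then v_{j-1} := N · v_j for j = 2, …, 2.

Pick v_2 = (1, 0, 0, 0)ᵀ.
Then v_1 = N · v_2 = (3, 3, 0, 1)ᵀ.

Sanity check: (A − (4)·I) v_1 = (0, 0, 0, 0)ᵀ = 0. ✓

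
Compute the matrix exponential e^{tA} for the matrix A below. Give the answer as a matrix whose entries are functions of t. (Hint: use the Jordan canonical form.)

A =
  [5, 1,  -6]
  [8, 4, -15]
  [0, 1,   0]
e^{tA} =
  [6*t^2*exp(3*t) + 2*t*exp(3*t) + exp(3*t), -3*t^2*exp(3*t)/2 + t*exp(3*t), -9*t^2*exp(3*t)/2 - 6*t*exp(3*t)]
  [12*t^2*exp(3*t) + 8*t*exp(3*t), -3*t^2*exp(3*t) + t*exp(3*t) + exp(3*t), -9*t^2*exp(3*t) - 15*t*exp(3*t)]
  [4*t^2*exp(3*t), -t^2*exp(3*t) + t*exp(3*t), -3*t^2*exp(3*t) - 3*t*exp(3*t) + exp(3*t)]

Strategy: write A = P · J · P⁻¹ where J is a Jordan canonical form, so e^{tA} = P · e^{tJ} · P⁻¹, and e^{tJ} can be computed block-by-block.

A has Jordan form
J =
  [3, 1, 0]
  [0, 3, 1]
  [0, 0, 3]
(up to reordering of blocks).

Per-block formulas:
  For a 3×3 Jordan block J_3(3): exp(t · J_3(3)) = e^(3t)·(I + t·N + (t^2/2)·N^2), where N is the 3×3 nilpotent shift.

After assembling e^{tJ} and conjugating by P, we get:

e^{tA} =
  [6*t^2*exp(3*t) + 2*t*exp(3*t) + exp(3*t), -3*t^2*exp(3*t)/2 + t*exp(3*t), -9*t^2*exp(3*t)/2 - 6*t*exp(3*t)]
  [12*t^2*exp(3*t) + 8*t*exp(3*t), -3*t^2*exp(3*t) + t*exp(3*t) + exp(3*t), -9*t^2*exp(3*t) - 15*t*exp(3*t)]
  [4*t^2*exp(3*t), -t^2*exp(3*t) + t*exp(3*t), -3*t^2*exp(3*t) - 3*t*exp(3*t) + exp(3*t)]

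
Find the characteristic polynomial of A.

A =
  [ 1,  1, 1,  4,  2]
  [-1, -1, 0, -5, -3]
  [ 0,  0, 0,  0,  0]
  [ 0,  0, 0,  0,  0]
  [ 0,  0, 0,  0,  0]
x^5

Expanding det(x·I − A) (e.g. by cofactor expansion or by noting that A is similar to its Jordan form J, which has the same characteristic polynomial as A) gives
  χ_A(x) = x^5
which factors as x^5. The eigenvalues (with algebraic multiplicities) are λ = 0 with multiplicity 5.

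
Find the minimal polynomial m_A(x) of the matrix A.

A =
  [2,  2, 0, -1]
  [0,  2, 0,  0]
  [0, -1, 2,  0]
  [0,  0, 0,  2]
x^2 - 4*x + 4

The characteristic polynomial is χ_A(x) = (x - 2)^4, so the eigenvalues are known. The minimal polynomial is
  m_A(x) = Π_λ (x − λ)^{k_λ}
where k_λ is the size of the *largest* Jordan block for λ (equivalently, the smallest k with (A − λI)^k v = 0 for every generalised eigenvector v of λ).

  λ = 2: largest Jordan block has size 2, contributing (x − 2)^2

So m_A(x) = (x - 2)^2 = x^2 - 4*x + 4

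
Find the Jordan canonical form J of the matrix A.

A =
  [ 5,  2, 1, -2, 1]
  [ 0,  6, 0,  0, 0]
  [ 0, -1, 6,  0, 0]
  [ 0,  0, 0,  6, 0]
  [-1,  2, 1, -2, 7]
J_3(6) ⊕ J_1(6) ⊕ J_1(6)

The characteristic polynomial is
  det(x·I − A) = x^5 - 30*x^4 + 360*x^3 - 2160*x^2 + 6480*x - 7776 = (x - 6)^5

Eigenvalues and multiplicities (the geometric multiplicity of λ is n − rank(A − λI), which equals the number of Jordan blocks for λ):
  λ = 6: algebraic multiplicity = 5, geometric multiplicity = 3

Determining the block sizes for each eigenvalue:
  λ = 6: with am = 5 and gm = 3, the partition is not yet determined (e.g. several partitions of 5 into 3 parts exist). Let N = A − (6)·I. Computing rank(N^1) = 2, rank(N^2) = 1, rank(N^3) = 0; the number of blocks of size ≥ j is rank(N^{j−1}) − rank(N^j), giving [3, 1, 1]. So we have 1 block(s) of size 3, 2 block(s) of size 1 → block sizes [3, 1, 1]

Assembling the blocks gives a Jordan form
J =
  [6, 1, 0, 0, 0]
  [0, 6, 1, 0, 0]
  [0, 0, 6, 0, 0]
  [0, 0, 0, 6, 0]
  [0, 0, 0, 0, 6]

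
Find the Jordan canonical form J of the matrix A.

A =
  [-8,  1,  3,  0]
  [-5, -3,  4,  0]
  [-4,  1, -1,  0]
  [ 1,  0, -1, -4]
J_3(-4) ⊕ J_1(-4)

The characteristic polynomial is
  det(x·I − A) = x^4 + 16*x^3 + 96*x^2 + 256*x + 256 = (x + 4)^4

Eigenvalues and multiplicities (the geometric multiplicity of λ is n − rank(A − λI), which equals the number of Jordan blocks for λ):
  λ = -4: algebraic multiplicity = 4, geometric multiplicity = 2

Determining the block sizes for each eigenvalue:
  λ = -4: with am = 4 and gm = 2, the partition is not yet determined (e.g. several partitions of 4 into 2 parts exist). Let N = A − (-4)·I. Computing rank(N^1) = 2, rank(N^2) = 1, rank(N^3) = 0; the number of blocks of size ≥ j is rank(N^{j−1}) − rank(N^j), giving [2, 1, 1]. So we have 1 block(s) of size 3, 1 block(s) of size 1 → block sizes [3, 1]

Assembling the blocks gives a Jordan form
J =
  [-4,  1,  0,  0]
  [ 0, -4,  1,  0]
  [ 0,  0, -4,  0]
  [ 0,  0,  0, -4]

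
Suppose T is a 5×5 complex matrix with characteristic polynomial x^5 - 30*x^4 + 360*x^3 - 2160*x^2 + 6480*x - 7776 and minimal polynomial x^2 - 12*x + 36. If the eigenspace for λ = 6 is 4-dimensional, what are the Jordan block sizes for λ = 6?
Block sizes for λ = 6: [2, 1, 1, 1]

Step 1 — from the characteristic polynomial, algebraic multiplicity of λ = 6 is 5. From dim ker(T − (6)·I) = 4, there are exactly 4 Jordan blocks for λ = 6.
Step 2 — from the minimal polynomial, the factor (x − 6)^2 tells us the largest block for λ = 6 has size 2.
Step 3 — with total size 5, 4 blocks, and largest block 2, the block sizes (in nonincreasing order) are [2, 1, 1, 1].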